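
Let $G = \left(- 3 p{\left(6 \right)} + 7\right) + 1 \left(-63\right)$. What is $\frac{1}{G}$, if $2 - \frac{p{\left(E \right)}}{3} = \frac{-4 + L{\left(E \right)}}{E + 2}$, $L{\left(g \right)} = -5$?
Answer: $- \frac{8}{673} \approx -0.011887$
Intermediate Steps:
$p{\left(E \right)} = 6 + \frac{27}{2 + E}$ ($p{\left(E \right)} = 6 - 3 \frac{-4 - 5}{E + 2} = 6 - 3 \left(- \frac{9}{2 + E}\right) = 6 + \frac{27}{2 + E}$)
$G = - \frac{673}{8}$ ($G = \left(- 3 \frac{3 \left(13 + 2 \cdot 6\right)}{2 + 6} + 7\right) + 1 \left(-63\right) = \left(- 3 \frac{3 \left(13 + 12\right)}{8} + 7\right) - 63 = \left(- 3 \cdot 3 \cdot \frac{1}{8} \cdot 25 + 7\right) - 63 = \left(\left(-3\right) \frac{75}{8} + 7\right) - 63 = \left(- \frac{225}{8} + 7\right) - 63 = - \frac{169}{8} - 63 = - \frac{673}{8} \approx -84.125$)
$\frac{1}{G} = \frac{1}{- \frac{673}{8}} = - \frac{8}{673}$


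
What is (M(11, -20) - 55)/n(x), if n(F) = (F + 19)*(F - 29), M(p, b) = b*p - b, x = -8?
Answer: 255/407 ≈ 0.62654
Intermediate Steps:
M(p, b) = -b + b*p
n(F) = (-29 + F)*(19 + F) (n(F) = (19 + F)*(-29 + F) = (-29 + F)*(19 + F))
(M(11, -20) - 55)/n(x) = (-20*(-1 + 11) - 55)/(-551 + (-8)² - 10*(-8)) = (-20*10 - 55)/(-551 + 64 + 80) = (-200 - 55)/(-407) = -255*(-1/407) = 255/407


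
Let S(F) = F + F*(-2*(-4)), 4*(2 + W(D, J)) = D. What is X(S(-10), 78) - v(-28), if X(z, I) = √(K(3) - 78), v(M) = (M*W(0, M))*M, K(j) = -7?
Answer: 1568 + I*√85 ≈ 1568.0 + 9.2195*I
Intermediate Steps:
W(D, J) = -2 + D/4
S(F) = 9*F (S(F) = F + F*8 = F + 8*F = 9*F)
v(M) = -2*M² (v(M) = (M*(-2 + (¼)*0))*M = (M*(-2 + 0))*M = (M*(-2))*M = (-2*M)*M = -2*M²)
X(z, I) = I*√85 (X(z, I) = √(-7 - 78) = √(-85) = I*√85)
X(S(-10), 78) - v(-28) = I*√85 - (-2)*(-28)² = I*√85 - (-2)*784 = I*√85 - 1*(-1568) = I*√85 + 1568 = 1568 + I*√85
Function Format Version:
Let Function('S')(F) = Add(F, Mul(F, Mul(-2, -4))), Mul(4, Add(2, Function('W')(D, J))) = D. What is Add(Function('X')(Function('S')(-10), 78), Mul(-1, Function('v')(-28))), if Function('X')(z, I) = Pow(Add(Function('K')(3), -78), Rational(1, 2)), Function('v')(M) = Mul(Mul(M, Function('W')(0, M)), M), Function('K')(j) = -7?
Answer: Add(1568, Mul(I, Pow(85, Rational(1, 2)))) ≈ Add(1568.0, Mul(9.2195, I))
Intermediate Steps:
Function('W')(D, J) = Add(-2, Mul(Rational(1, 4), D))
Function('S')(F) = Mul(9, F) (Function('S')(F) = Add(F, Mul(F, 8)) = Add(F, Mul(8, F)) = Mul(9, F))
Function('v')(M) = Mul(-2, Pow(M, 2)) (Function('v')(M) = Mul(Mul(M, Add(-2, Mul(Rational(1, 4), 0))), M) = Mul(Mul(M, Add(-2, 0)), M) = Mul(Mul(M, -2), M) = Mul(Mul(-2, M), M) = Mul(-2, Pow(M, 2)))
Function('X')(z, I) = Mul(I, Pow(85, Rational(1, 2))) (Function('X')(z, I) = Pow(Add(-7, -78), Rational(1, 2)) = Pow(-85, Rational(1, 2)) = Mul(I, Pow(85, Rational(1, 2))))
Add(Function('X')(Function('S')(-10), 78), Mul(-1, Function('v')(-28))) = Add(Mul(I, Pow(85, Rational(1, 2))), Mul(-1, Mul(-2, Pow(-28, 2)))) = Add(Mul(I, Pow(85, Rational(1, 2))), Mul(-1, Mul(-2, 784))) = Add(Mul(I, Pow(85, Rational(1, 2))), Mul(-1, -1568)) = Add(Mul(I, Pow(85, Rational(1, 2))), 1568) = Add(1568, Mul(I, Pow(85, Rational(1, 2))))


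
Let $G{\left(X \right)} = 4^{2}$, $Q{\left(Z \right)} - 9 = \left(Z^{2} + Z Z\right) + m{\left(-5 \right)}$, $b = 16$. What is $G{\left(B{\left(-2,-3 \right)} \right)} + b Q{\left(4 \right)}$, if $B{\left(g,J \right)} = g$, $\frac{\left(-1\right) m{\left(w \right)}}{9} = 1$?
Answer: $528$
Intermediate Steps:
$m{\left(w \right)} = -9$ ($m{\left(w \right)} = \left(-9\right) 1 = -9$)
$Q{\left(Z \right)} = 2 Z^{2}$ ($Q{\left(Z \right)} = 9 - \left(9 - Z^{2} - Z Z\right) = 9 + \left(\left(Z^{2} + Z^{2}\right) - 9\right) = 9 + \left(2 Z^{2} - 9\right) = 9 + \left(-9 + 2 Z^{2}\right) = 2 Z^{2}$)
$G{\left(X \right)} = 16$
$G{\left(B{\left(-2,-3 \right)} \right)} + b Q{\left(4 \right)} = 16 + 16 \cdot 2 \cdot 4^{2} = 16 + 16 \cdot 2 \cdot 16 = 16 + 16 \cdot 32 = 16 + 512 = 528$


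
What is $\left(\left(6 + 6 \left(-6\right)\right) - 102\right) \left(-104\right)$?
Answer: $13728$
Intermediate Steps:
$\left(\left(6 + 6 \left(-6\right)\right) - 102\right) \left(-104\right) = \left(\left(6 - 36\right) - 102\right) \left(-104\right) = \left(-30 - 102\right) \left(-104\right) = \left(-132\right) \left(-104\right) = 13728$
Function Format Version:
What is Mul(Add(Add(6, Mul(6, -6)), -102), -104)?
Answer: 13728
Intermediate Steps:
Mul(Add(Add(6, Mul(6, -6)), -102), -104) = Mul(Add(Add(6, -36), -102), -104) = Mul(Add(-30, -102), -104) = Mul(-132, -104) = 13728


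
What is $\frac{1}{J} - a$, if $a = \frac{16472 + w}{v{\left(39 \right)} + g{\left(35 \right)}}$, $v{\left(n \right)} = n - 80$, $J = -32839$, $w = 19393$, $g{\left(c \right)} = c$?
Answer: $\frac{392590243}{65678} \approx 5977.5$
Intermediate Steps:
$v{\left(n \right)} = -80 + n$ ($v{\left(n \right)} = n - 80 = -80 + n$)
$a = - \frac{11955}{2}$ ($a = \frac{16472 + 19393}{\left(-80 + 39\right) + 35} = \frac{35865}{-41 + 35} = \frac{35865}{-6} = 35865 \left(- \frac{1}{6}\right) = - \frac{11955}{2} \approx -5977.5$)
$\frac{1}{J} - a = \frac{1}{-32839} - - \frac{11955}{2} = - \frac{1}{32839} + \frac{11955}{2} = \frac{392590243}{65678}$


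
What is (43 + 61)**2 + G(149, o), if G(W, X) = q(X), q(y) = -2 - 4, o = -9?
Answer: 10810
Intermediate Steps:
q(y) = -6
G(W, X) = -6
(43 + 61)**2 + G(149, o) = (43 + 61)**2 - 6 = 104**2 - 6 = 10816 - 6 = 10810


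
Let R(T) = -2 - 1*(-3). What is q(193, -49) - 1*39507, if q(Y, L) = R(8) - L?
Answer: -39457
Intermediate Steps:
R(T) = 1 (R(T) = -2 + 3 = 1)
q(Y, L) = 1 - L
q(193, -49) - 1*39507 = (1 - 1*(-49)) - 1*39507 = (1 + 49) - 39507 = 50 - 39507 = -39457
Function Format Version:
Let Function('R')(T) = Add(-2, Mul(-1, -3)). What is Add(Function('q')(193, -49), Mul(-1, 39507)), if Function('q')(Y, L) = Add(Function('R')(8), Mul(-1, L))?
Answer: -39457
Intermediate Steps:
Function('R')(T) = 1 (Function('R')(T) = Add(-2, 3) = 1)
Function('q')(Y, L) = Add(1, Mul(-1, L))
Add(Function('q')(193, -49), Mul(-1, 39507)) = Add(Add(1, Mul(-1, -49)), Mul(-1, 39507)) = Add(Add(1, 49), -39507) = Add(50, -39507) = -39457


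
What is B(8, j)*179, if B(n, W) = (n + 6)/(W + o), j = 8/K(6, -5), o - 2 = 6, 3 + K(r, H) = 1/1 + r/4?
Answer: -1253/4 ≈ -313.25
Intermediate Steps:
K(r, H) = -2 + r/4 (K(r, H) = -3 + (1/1 + r/4) = -3 + (1*1 + r*(¼)) = -3 + (1 + r/4) = -2 + r/4)
o = 8 (o = 2 + 6 = 8)
j = -16 (j = 8/(-2 + (¼)*6) = 8/(-2 + 3/2) = 8/(-½) = 8*(-2) = -16)
B(n, W) = (6 + n)/(8 + W) (B(n, W) = (n + 6)/(W + 8) = (6 + n)/(8 + W))
B(8, j)*179 = ((6 + 8)/(8 - 16))*179 = (14/(-8))*179 = -⅛*14*179 = -7/4*179 = -1253/4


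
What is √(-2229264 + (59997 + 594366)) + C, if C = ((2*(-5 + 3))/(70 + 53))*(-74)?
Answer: 296/123 + 3*I*√174989 ≈ 2.4065 + 1255.0*I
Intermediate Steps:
C = 296/123 (C = ((2*(-2))/123)*(-74) = ((1/123)*(-4))*(-74) = -4/123*(-74) = 296/123 ≈ 2.4065)
√(-2229264 + (59997 + 594366)) + C = √(-2229264 + (59997 + 594366)) + 296/123 = √(-2229264 + 654363) + 296/123 = √(-1574901) + 296/123 = 3*I*√174989 + 296/123 = 296/123 + 3*I*√174989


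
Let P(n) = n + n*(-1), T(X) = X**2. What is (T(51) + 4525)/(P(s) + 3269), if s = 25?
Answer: 1018/467 ≈ 2.1799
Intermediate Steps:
P(n) = 0 (P(n) = n - n = 0)
(T(51) + 4525)/(P(s) + 3269) = (51**2 + 4525)/(0 + 3269) = (2601 + 4525)/3269 = 7126*(1/3269) = 1018/467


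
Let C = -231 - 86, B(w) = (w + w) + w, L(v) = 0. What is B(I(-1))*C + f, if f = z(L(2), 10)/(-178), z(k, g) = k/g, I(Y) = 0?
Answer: 0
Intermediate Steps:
B(w) = 3*w (B(w) = 2*w + w = 3*w)
f = 0 (f = (0/10)/(-178) = (0*(1/10))*(-1/178) = 0*(-1/178) = 0)
C = -317
B(I(-1))*C + f = (3*0)*(-317) + 0 = 0*(-317) + 0 = 0 + 0 = 0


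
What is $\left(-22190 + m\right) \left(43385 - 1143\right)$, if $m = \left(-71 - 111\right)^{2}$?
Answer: $461874028$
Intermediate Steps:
$m = 33124$ ($m = \left(-182\right)^{2} = 33124$)
$\left(-22190 + m\right) \left(43385 - 1143\right) = \left(-22190 + 33124\right) \left(43385 - 1143\right) = 10934 \left(43385 - 1143\right) = 10934 \cdot 42242 = 461874028$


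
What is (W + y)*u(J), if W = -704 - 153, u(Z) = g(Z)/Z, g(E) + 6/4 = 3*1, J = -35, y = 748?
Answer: 327/70 ≈ 4.6714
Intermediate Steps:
g(E) = 3/2 (g(E) = -3/2 + 3*1 = -3/2 + 3 = 3/2)
u(Z) = 3/(2*Z)
W = -857
(W + y)*u(J) = (-857 + 748)*((3/2)/(-35)) = -327*(-1)/(2*35) = -109*(-3/70) = 327/70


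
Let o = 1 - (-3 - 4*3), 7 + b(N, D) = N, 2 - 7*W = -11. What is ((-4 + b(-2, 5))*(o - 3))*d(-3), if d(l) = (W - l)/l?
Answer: 5746/21 ≈ 273.62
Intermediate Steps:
W = 13/7 (W = 2/7 - ⅐*(-11) = 2/7 + 11/7 = 13/7 ≈ 1.8571)
b(N, D) = -7 + N
o = 16 (o = 1 - (-3 - 12) = 1 - 1*(-15) = 1 + 15 = 16)
d(l) = (13/7 - l)/l
((-4 + b(-2, 5))*(o - 3))*d(-3) = ((-4 + (-7 - 2))*(16 - 3))*((13/7 - 1*(-3))/(-3)) = ((-4 - 9)*13)*(-(13/7 + 3)/3) = (-13*13)*(-⅓*34/7) = -169*(-34/21) = 5746/21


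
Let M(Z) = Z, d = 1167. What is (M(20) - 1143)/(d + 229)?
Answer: -1123/1396 ≈ -0.80444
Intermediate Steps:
(M(20) - 1143)/(d + 229) = (20 - 1143)/(1167 + 229) = -1123/1396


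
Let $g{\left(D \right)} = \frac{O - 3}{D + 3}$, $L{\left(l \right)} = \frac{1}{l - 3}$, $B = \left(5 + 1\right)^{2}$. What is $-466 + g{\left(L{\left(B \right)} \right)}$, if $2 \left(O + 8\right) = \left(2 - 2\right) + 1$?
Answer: $- \frac{93893}{200} \approx -469.46$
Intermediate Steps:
$B = 36$ ($B = 6^{2} = 36$)
$O = - \frac{15}{2}$ ($O = -8 + \frac{\left(2 - 2\right) + 1}{2} = -8 + \frac{0 + 1}{2} = -8 + \frac{1}{2} \cdot 1 = -8 + \frac{1}{2} = - \frac{15}{2} \approx -7.5$)
$L{\left(l \right)} = \frac{1}{-3 + l}$
$g{\left(D \right)} = - \frac{21}{2 \left(3 + D\right)}$ ($g{\left(D \right)} = \frac{- \frac{15}{2} - 3}{D + 3} = - \frac{21}{2 \left(3 + D\right)}$)
$-466 + g{\left(L{\left(B \right)} \right)} = -466 - \frac{21}{6 + \frac{2}{-3 + 36}} = -466 - \frac{21}{6 + \frac{2}{33}} = -466 - \frac{21}{\frac{200}{33}} = -466 - \frac{693}{200} = - \frac{93893}{200}$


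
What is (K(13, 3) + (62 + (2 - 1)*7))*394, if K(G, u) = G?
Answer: 32308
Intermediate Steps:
(K(13, 3) + (62 + (2 - 1)*7))*394 = (13 + (62 + (2 - 1)*7))*394 = (13 + (62 + 1*7))*394 = (13 + (62 + 7))*394 = (13 + 69)*394 = 82*394 = 32308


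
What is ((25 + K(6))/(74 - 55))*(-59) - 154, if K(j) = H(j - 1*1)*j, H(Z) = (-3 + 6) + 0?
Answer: -5463/19 ≈ -287.53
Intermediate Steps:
H(Z) = 3 (H(Z) = 3 + 0 = 3)
K(j) = 3*j
((25 + K(6))/(74 - 55))*(-59) - 154 = ((25 + 3*6)/(74 - 55))*(-59) - 154 = ((25 + 18)/19)*(-59) - 154 = (43*(1/19))*(-59) - 154 = (43/19)*(-59) - 154 = -2537/19 - 154 = -5463/19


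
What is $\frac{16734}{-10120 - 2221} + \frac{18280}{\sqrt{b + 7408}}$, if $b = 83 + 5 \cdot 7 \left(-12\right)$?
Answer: $- \frac{16734}{12341} + \frac{18280 \sqrt{7071}}{7071} \approx 216.03$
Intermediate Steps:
$b = -337$ ($b = 83 + 35 \left(-12\right) = 83 - 420 = -337$)
$\frac{16734}{-10120 - 2221} + \frac{18280}{\sqrt{b + 7408}} = \frac{16734}{-10120 - 2221} + \frac{18280}{\sqrt{-337 + 7408}} = \frac{16734}{-12341} + \frac{18280}{\sqrt{7071}} = 16734 \left(- \frac{1}{12341}\right) + 18280 \frac{\sqrt{7071}}{7071} = - \frac{16734}{12341} + \frac{18280 \sqrt{7071}}{7071}$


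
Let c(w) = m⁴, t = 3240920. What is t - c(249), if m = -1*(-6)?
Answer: 3239624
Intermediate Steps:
m = 6
c(w) = 1296 (c(w) = 6⁴ = 1296)
t - c(249) = 3240920 - 1*1296 = 3240920 - 1296 = 3239624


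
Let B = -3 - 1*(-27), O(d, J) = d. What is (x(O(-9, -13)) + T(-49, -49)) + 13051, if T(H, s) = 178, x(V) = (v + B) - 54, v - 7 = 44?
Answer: 13250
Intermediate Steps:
v = 51 (v = 7 + 44 = 51)
B = 24 (B = -3 + 27 = 24)
x(V) = 21 (x(V) = (51 + 24) - 54 = 75 - 54 = 21)
(x(O(-9, -13)) + T(-49, -49)) + 13051 = (21 + 178) + 13051 = 199 + 13051 = 13250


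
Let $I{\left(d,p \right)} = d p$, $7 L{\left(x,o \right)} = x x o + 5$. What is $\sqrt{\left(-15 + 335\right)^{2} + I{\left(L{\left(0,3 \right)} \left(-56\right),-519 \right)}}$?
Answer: $2 \sqrt{30790} \approx 350.94$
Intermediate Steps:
$L{\left(x,o \right)} = \frac{5}{7} + \frac{o x^{2}}{7}$ ($L{\left(x,o \right)} = \frac{x x o + 5}{7} = \frac{x^{2} o + 5}{7} = \frac{o x^{2} + 5}{7} = \frac{5 + o x^{2}}{7} = \frac{5}{7} + \frac{o x^{2}}{7}$)
$\sqrt{\left(-15 + 335\right)^{2} + I{\left(L{\left(0,3 \right)} \left(-56\right),-519 \right)}} = \sqrt{\left(-15 + 335\right)^{2} + \left(\frac{5}{7} + \frac{1}{7} \cdot 3 \cdot 0^{2}\right) \left(-56\right) \left(-519\right)} = \sqrt{320^{2} + \left(\frac{5}{7} + \frac{1}{7} \cdot 3 \cdot 0\right) \left(-56\right) \left(-519\right)} = \sqrt{102400 + \left(\frac{5}{7} + 0\right) \left(-56\right) \left(-519\right)} = \sqrt{102400 + \frac{5}{7} \left(-56\right) \left(-519\right)} = \sqrt{102400 - -20760} = \sqrt{102400 + 20760} = \sqrt{123160} = 2 \sqrt{30790}$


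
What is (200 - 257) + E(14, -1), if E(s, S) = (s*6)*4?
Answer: 279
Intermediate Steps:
E(s, S) = 24*s (E(s, S) = (6*s)*4 = 24*s)
(200 - 257) + E(14, -1) = (200 - 257) + 24*14 = -57 + 336 = 279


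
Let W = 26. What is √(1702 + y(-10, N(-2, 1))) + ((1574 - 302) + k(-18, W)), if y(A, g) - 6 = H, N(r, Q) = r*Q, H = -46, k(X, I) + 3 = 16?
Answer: 1285 + √1662 ≈ 1325.8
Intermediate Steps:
k(X, I) = 13 (k(X, I) = -3 + 16 = 13)
N(r, Q) = Q*r
y(A, g) = -40 (y(A, g) = 6 - 46 = -40)
√(1702 + y(-10, N(-2, 1))) + ((1574 - 302) + k(-18, W)) = √(1702 - 40) + ((1574 - 302) + 13) = √1662 + (1272 + 13) = √1662 + 1285 = 1285 + √1662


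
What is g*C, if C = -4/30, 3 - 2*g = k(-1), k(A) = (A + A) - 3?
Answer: -8/15 ≈ -0.53333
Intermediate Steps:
k(A) = -3 + 2*A (k(A) = 2*A - 3 = -3 + 2*A)
g = 4 (g = 3/2 - (-3 + 2*(-1))/2 = 3/2 - (-3 - 2)/2 = 3/2 - ½*(-5) = 3/2 + 5/2 = 4)
C = -2/15 (C = -4*1/30 = -2/15 ≈ -0.13333)
g*C = 4*(-2/15) = -8/15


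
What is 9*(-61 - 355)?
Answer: -3744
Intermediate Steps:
9*(-61 - 355) = 9*(-416) = -3744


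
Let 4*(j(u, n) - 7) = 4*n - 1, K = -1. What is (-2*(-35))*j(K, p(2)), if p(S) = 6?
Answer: 1785/2 ≈ 892.50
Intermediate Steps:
j(u, n) = 27/4 + n (j(u, n) = 7 + (4*n - 1)/4 = 7 + (-1 + 4*n)/4 = 7 + (-1/4 + n) = 27/4 + n)
(-2*(-35))*j(K, p(2)) = (-2*(-35))*(27/4 + 6) = 70*(51/4) = 1785/2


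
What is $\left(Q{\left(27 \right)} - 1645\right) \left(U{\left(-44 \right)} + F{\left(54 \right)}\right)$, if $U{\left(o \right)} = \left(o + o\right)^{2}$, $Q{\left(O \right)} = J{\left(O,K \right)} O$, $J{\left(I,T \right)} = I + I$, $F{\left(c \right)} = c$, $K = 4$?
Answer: $-1458226$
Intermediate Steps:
$J{\left(I,T \right)} = 2 I$
$Q{\left(O \right)} = 2 O^{2}$ ($Q{\left(O \right)} = 2 O O = 2 O^{2}$)
$U{\left(o \right)} = 4 o^{2}$ ($U{\left(o \right)} = \left(2 o\right)^{2} = 4 o^{2}$)
$\left(Q{\left(27 \right)} - 1645\right) \left(U{\left(-44 \right)} + F{\left(54 \right)}\right) = \left(2 \cdot 27^{2} - 1645\right) \left(4 \left(-44\right)^{2} + 54\right) = \left(2 \cdot 729 - 1645\right) \left(4 \cdot 1936 + 54\right) = \left(1458 - 1645\right) \left(7744 + 54\right) = \left(-187\right) 7798 = -1458226$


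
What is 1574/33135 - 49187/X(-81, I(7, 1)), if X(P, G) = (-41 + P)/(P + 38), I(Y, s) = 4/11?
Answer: -70081691507/4042470 ≈ -17336.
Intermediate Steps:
I(Y, s) = 4/11 (I(Y, s) = 4*(1/11) = 4/11)
X(P, G) = (-41 + P)/(38 + P)
1574/33135 - 49187/X(-81, I(7, 1)) = 1574/33135 - 49187*(38 - 81)/(-41 - 81) = 1574*(1/33135) - 49187/(-122/(-43)) = 1574/33135 - 49187/((-1/43*(-122))) = 1574/33135 - 49187/122/43 = 1574/33135 - 49187*43/122 = 1574/33135 - 2115041/122 = -70081691507/4042470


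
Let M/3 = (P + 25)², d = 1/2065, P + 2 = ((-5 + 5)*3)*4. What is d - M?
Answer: -3277154/2065 ≈ -1587.0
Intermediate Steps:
P = -2 (P = -2 + ((-5 + 5)*3)*4 = -2 + (0*3)*4 = -2 + 0*4 = -2 + 0 = -2)
d = 1/2065 ≈ 0.00048426
M = 1587 (M = 3*(-2 + 25)² = 3*23² = 3*529 = 1587)
d - M = 1/2065 - 1*1587 = 1/2065 - 1587 = -3277154/2065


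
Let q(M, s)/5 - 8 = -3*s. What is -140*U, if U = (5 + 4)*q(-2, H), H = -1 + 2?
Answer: -31500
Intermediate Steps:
H = 1
q(M, s) = 40 - 15*s (q(M, s) = 40 + 5*(-3*s) = 40 - 15*s)
U = 225 (U = (5 + 4)*(40 - 15*1) = 9*(40 - 15) = 9*25 = 225)
-140*U = -140*225 = -31500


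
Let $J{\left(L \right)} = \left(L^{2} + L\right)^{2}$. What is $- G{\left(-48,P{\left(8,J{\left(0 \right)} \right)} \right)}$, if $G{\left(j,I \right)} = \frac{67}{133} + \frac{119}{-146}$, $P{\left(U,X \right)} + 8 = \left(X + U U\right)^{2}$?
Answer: $\frac{6045}{19418} \approx 0.31131$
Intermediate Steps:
$J{\left(L \right)} = \left(L + L^{2}\right)^{2}$
$P{\left(U,X \right)} = -8 + \left(X + U^{2}\right)^{2}$ ($P{\left(U,X \right)} = -8 + \left(X + U U\right)^{2} = -8 + \left(X + U^{2}\right)^{2}$)
$G{\left(j,I \right)} = - \frac{6045}{19418}$ ($G{\left(j,I \right)} = 67 \cdot \frac{1}{133} + 119 \left(- \frac{1}{146}\right) = \frac{67}{133} - \frac{119}{146} = - \frac{6045}{19418}$)
$- G{\left(-48,P{\left(8,J{\left(0 \right)} \right)} \right)} = \left(-1\right) \left(- \frac{6045}{19418}\right) = \frac{6045}{19418}$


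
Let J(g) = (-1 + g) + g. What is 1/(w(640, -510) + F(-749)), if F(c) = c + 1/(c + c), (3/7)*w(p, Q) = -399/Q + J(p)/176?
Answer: -33615120/24546390503 ≈ -0.0013695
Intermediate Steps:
J(g) = -1 + 2*g
w(p, Q) = -7/528 - 931/Q + 7*p/264 (w(p, Q) = 7*(-399/Q + (-1 + 2*p)/176)/3 = 7*(-399/Q + (-1 + 2*p)*(1/176))/3 = 7*(-399/Q + (-1/176 + p/88))/3 = 7*(-1/176 - 399/Q + p/88)/3 = -7/528 - 931/Q + 7*p/264)
F(c) = c + 1/(2*c)
1/(w(640, -510) + F(-749)) = 1/((-7/528 - 931/(-510) + (7/264)*640) + (-749 + (1/2)/(-749))) = 1/((-7/528 - 931*(-1/510) + 560/33) + (-749 + (1/2)*(-1/749))) = 1/((-7/528 + 931/510 + 560/33) + (-749 - 1/1498)) = 1/(842933/44880 - 1122003/1498) = 1/(-24546390503/33615120) = -33615120/24546390503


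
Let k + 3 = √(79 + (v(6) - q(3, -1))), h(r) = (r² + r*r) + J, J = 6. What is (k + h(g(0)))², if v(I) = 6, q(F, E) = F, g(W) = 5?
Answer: (53 + √82)² ≈ 3850.9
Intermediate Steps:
h(r) = 6 + 2*r² (h(r) = (r² + r*r) + 6 = (r² + r²) + 6 = 2*r² + 6 = 6 + 2*r²)
k = -3 + √82 (k = -3 + √(79 + (6 - 1*3)) = -3 + √(79 + (6 - 3)) = -3 + √(79 + 3) = -3 + √82 ≈ 6.0554)
(k + h(g(0)))² = ((-3 + √82) + (6 + 2*5²))² = ((-3 + √82) + (6 + 2*25))² = ((-3 + √82) + (6 + 50))² = ((-3 + √82) + 56)² = (53 + √82)²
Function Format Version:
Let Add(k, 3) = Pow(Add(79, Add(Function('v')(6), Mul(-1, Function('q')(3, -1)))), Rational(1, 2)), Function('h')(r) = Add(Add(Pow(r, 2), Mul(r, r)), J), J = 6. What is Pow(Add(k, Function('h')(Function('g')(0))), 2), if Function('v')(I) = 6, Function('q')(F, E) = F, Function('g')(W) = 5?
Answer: Pow(Add(53, Pow(82, Rational(1, 2))), 2) ≈ 3850.9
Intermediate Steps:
Function('h')(r) = Add(6, Mul(2, Pow(r, 2))) (Function('h')(r) = Add(Add(Pow(r, 2), Mul(r, r)), 6) = Add(Add(Pow(r, 2), Pow(r, 2)), 6) = Add(Mul(2, Pow(r, 2)), 6) = Add(6, Mul(2, Pow(r, 2))))
k = Add(-3, Pow(82, Rational(1, 2))) (k = Add(-3, Pow(Add(79, Add(6, Mul(-1, 3))), Rational(1, 2))) = Add(-3, Pow(Add(79, Add(6, -3)), Rational(1, 2))) = Add(-3, Pow(Add(79, 3), Rational(1, 2))) = Add(-3, Pow(82, Rational(1, 2))) ≈ 6.0554)
Pow(Add(k, Function('h')(Function('g')(0))), 2) = Pow(Add(Add(-3, Pow(82, Rational(1, 2))), Add(6, Mul(2, Pow(5, 2)))), 2) = Pow(Add(Add(-3, Pow(82, Rational(1, 2))), Add(6, Mul(2, 25))), 2) = Pow(Add(Add(-3, Pow(82, Rational(1, 2))), Add(6, 50)), 2) = Pow(Add(Add(-3, Pow(82, Rational(1, 2))), 56), 2) = Pow(Add(53, Pow(82, Rational(1, 2))), 2)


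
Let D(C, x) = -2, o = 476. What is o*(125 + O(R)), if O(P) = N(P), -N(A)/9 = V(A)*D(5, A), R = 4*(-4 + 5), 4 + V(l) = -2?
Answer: 8092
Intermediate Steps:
V(l) = -6 (V(l) = -4 - 2 = -6)
R = 4 (R = 4*1 = 4)
N(A) = -108 (N(A) = -(-54)*(-2) = -9*12 = -108)
O(P) = -108
o*(125 + O(R)) = 476*(125 - 108) = 476*17 = 8092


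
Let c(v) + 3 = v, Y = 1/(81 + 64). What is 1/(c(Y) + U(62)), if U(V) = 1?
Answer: -145/289 ≈ -0.50173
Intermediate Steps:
Y = 1/145 ≈ 0.0068966
c(v) = -3 + v
1/(c(Y) + U(62)) = 1/((-3 + 1/145) + 1) = 1/(-434/145 + 1) = 1/(-289/145) = -145/289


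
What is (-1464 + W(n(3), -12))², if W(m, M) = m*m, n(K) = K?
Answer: 2117025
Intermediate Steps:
W(m, M) = m²
(-1464 + W(n(3), -12))² = (-1464 + 3²)² = (-1464 + 9)² = (-1455)² = 2117025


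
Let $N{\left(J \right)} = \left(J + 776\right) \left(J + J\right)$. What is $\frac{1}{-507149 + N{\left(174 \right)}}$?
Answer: $- \frac{1}{176549} \approx -5.6642 \cdot 10^{-6}$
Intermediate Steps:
$N{\left(J \right)} = 2 J \left(776 + J\right)$ ($N{\left(J \right)} = \left(776 + J\right) 2 J = 2 J \left(776 + J\right)$)
$\frac{1}{-507149 + N{\left(174 \right)}} = \frac{1}{-507149 + 2 \cdot 174 \left(776 + 174\right)} = \frac{1}{-507149 + 2 \cdot 174 \cdot 950} = \frac{1}{-507149 + 330600} = \frac{1}{-176549} = - \frac{1}{176549}$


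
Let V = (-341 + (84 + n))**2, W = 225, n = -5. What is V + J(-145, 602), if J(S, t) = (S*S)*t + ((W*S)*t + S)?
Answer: -6914701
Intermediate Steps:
J(S, t) = S + t*S**2 + 225*S*t (J(S, t) = (S*S)*t + ((225*S)*t + S) = S**2*t + (225*S*t + S) = t*S**2 + (S + 225*S*t) = S + t*S**2 + 225*S*t)
V = 68644 (V = (-341 + (84 - 5))**2 = (-341 + 79)**2 = (-262)**2 = 68644)
V + J(-145, 602) = 68644 - 145*(1 + 225*602 - 145*602) = 68644 - 145*(1 + 135450 - 87290) = 68644 - 145*48161 = 68644 - 6983345 = -6914701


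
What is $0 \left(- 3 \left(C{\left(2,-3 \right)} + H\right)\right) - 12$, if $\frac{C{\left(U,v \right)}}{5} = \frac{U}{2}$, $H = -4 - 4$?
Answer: $-12$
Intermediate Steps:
$H = -8$ ($H = -4 - 4 = -8$)
$C{\left(U,v \right)} = \frac{5 U}{2}$ ($C{\left(U,v \right)} = 5 \frac{U}{2} = \frac{5 U}{2}$)
$0 \left(- 3 \left(C{\left(2,-3 \right)} + H\right)\right) - 12 = 0 \left(- 3 \left(\frac{5}{2} \cdot 2 - 8\right)\right) - 12 = 0 \left(- 3 \left(5 - 8\right)\right) - 12 = 0 \left(\left(-3\right) \left(-3\right)\right) - 12 = 0 \cdot 9 - 12 = 0 - 12 = -12$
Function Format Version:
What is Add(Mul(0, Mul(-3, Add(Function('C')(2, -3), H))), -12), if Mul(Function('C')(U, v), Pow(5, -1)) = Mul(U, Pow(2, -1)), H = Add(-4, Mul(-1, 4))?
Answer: -12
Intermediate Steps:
H = -8 (H = Add(-4, -4) = -8)
Function('C')(U, v) = Mul(Rational(5, 2), U) (Function('C')(U, v) = Mul(5, Mul(U, Pow(2, -1))) = Mul(5, Mul(U, Rational(1, 2))) = Mul(5, Mul(Rational(1, 2), U)) = Mul(Rational(5, 2), U))
Add(Mul(0, Mul(-3, Add(Function('C')(2, -3), H))), -12) = Add(Mul(0, Mul(-3, Add(Mul(Rational(5, 2), 2), -8))), -12) = Add(Mul(0, Mul(-3, Add(5, -8))), -12) = Add(Mul(0, Mul(-3, -3)), -12) = Add(Mul(0, 9), -12) = Add(0, -12) = -12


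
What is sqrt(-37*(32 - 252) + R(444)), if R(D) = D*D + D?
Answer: 2*sqrt(51430) ≈ 453.56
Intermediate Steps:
R(D) = D + D**2 (R(D) = D**2 + D = D + D**2)
sqrt(-37*(32 - 252) + R(444)) = sqrt(-37*(32 - 252) + 444*(1 + 444)) = sqrt(-37*(-220) + 444*445) = sqrt(8140 + 197580) = sqrt(205720) = 2*sqrt(51430)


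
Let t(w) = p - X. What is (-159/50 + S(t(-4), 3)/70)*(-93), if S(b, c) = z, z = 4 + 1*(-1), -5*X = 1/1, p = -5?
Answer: 51057/175 ≈ 291.75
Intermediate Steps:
X = -⅕ (X = -⅕/1 = -⅕*1 = -⅕ ≈ -0.20000)
t(w) = -24/5 (t(w) = -5 - 1*(-⅕) = -5 + ⅕ = -24/5)
z = 3 (z = 4 - 1 = 3)
S(b, c) = 3
(-159/50 + S(t(-4), 3)/70)*(-93) = (-159/50 + 3/70)*(-93) = -549/175*(-93) = 51057/175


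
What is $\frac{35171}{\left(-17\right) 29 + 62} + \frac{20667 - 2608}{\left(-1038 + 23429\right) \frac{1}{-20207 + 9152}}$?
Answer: $- \frac{86833321456}{9650521} \approx -8997.8$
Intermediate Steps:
$\frac{35171}{\left(-17\right) 29 + 62} + \frac{20667 - 2608}{\left(-1038 + 23429\right) \frac{1}{-20207 + 9152}} = \frac{35171}{-493 + 62} + \frac{20667 - 2608}{22391 \frac{1}{-11055}} = \frac{35171}{-431} + \frac{18059}{22391 \left(- \frac{1}{11055}\right)} = 35171 \left(- \frac{1}{431}\right) + \frac{18059}{- \frac{22391}{11055}} = - \frac{35171}{431} + 18059 \left(- \frac{11055}{22391}\right) = - \frac{35171}{431} - \frac{199642245}{22391} = - \frac{86833321456}{9650521}$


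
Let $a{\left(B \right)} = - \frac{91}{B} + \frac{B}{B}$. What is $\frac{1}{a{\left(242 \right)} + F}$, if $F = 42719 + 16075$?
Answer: $\frac{242}{14228299} \approx 1.7008 \cdot 10^{-5}$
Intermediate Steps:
$a{\left(B \right)} = 1 - \frac{91}{B}$ ($a{\left(B \right)} = - \frac{91}{B} + 1 = 1 - \frac{91}{B}$)
$F = 58794$
$\frac{1}{a{\left(242 \right)} + F} = \frac{1}{\frac{-91 + 242}{242} + 58794} = \frac{1}{\frac{1}{242} \cdot 151 + 58794} = \frac{1}{\frac{151}{242} + 58794} = \frac{1}{\frac{14228299}{242}} = \frac{242}{14228299}$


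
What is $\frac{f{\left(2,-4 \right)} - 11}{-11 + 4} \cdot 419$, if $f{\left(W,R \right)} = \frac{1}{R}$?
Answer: $\frac{18855}{28} \approx 673.39$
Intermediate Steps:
$\frac{f{\left(2,-4 \right)} - 11}{-11 + 4} \cdot 419 = \frac{\frac{1}{-4} - 11}{-11 + 4} \cdot 419 = \frac{- \frac{1}{4} - 11}{-7} \cdot 419 = \left(- \frac{45}{4}\right) \left(- \frac{1}{7}\right) 419 = \frac{45}{28} \cdot 419 = \frac{18855}{28}$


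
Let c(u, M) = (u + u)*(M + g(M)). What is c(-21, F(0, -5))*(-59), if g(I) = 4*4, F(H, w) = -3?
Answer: 32214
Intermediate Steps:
g(I) = 16
c(u, M) = 2*u*(16 + M) (c(u, M) = (u + u)*(M + 16) = (2*u)*(16 + M) = 2*u*(16 + M))
c(-21, F(0, -5))*(-59) = (2*(-21)*(16 - 3))*(-59) = (2*(-21)*13)*(-59) = -546*(-59) = 32214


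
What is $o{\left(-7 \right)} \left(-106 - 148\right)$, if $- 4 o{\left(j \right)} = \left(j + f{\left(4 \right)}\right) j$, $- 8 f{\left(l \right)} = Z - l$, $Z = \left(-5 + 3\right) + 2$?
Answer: $\frac{11557}{4} \approx 2889.3$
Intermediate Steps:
$Z = 0$ ($Z = -2 + 2 = 0$)
$f{\left(l \right)} = \frac{l}{8}$ ($f{\left(l \right)} = - \frac{0 - l}{8} = - \frac{\left(-1\right) l}{8} = \frac{l}{8}$)
$o{\left(j \right)} = - \frac{j \left(\frac{1}{2} + j\right)}{4}$ ($o{\left(j \right)} = - \frac{\left(j + \frac{1}{8} \cdot 4\right) j}{4} = - \frac{\left(j + \frac{1}{2}\right) j}{4} = - \frac{\left(\frac{1}{2} + j\right) j}{4} = - \frac{j \left(\frac{1}{2} + j\right)}{4}$)
$o{\left(-7 \right)} \left(-106 - 148\right) = \left(- \frac{1}{8}\right) \left(-7\right) \left(1 + 2 \left(-7\right)\right) \left(-106 - 148\right) = \left(- \frac{1}{8}\right) \left(-7\right) \left(1 - 14\right) \left(-254\right) = \left(- \frac{1}{8}\right) \left(-7\right) \left(-13\right) \left(-254\right) = \left(- \frac{91}{8}\right) \left(-254\right) = \frac{11557}{4}$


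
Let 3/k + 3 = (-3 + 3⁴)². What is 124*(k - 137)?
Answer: -34434552/2027 ≈ -16988.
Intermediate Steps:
k = 1/2027 (k = 3/(-3 + (-3 + 3⁴)²) = 3/(-3 + (-3 + 81)²) = 3/(-3 + 78²) = 3/(-3 + 6084) = 3/6081 = 3*(1/6081) = 1/2027 ≈ 0.00049334)
124*(k - 137) = 124*(1/2027 - 137) = 124*(-277698/2027) = -34434552/2027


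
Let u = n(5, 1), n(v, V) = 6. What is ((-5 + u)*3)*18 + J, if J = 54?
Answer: 108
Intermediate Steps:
u = 6
((-5 + u)*3)*18 + J = ((-5 + 6)*3)*18 + 54 = (1*3)*18 + 54 = 3*18 + 54 = 54 + 54 = 108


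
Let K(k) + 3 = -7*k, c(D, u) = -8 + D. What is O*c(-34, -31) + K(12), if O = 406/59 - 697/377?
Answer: -6636579/22243 ≈ -298.37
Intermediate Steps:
K(k) = -3 - 7*k
O = 111939/22243 (O = 406*(1/59) - 697*1/377 = 406/59 - 697/377 = 111939/22243 ≈ 5.0325)
O*c(-34, -31) + K(12) = 111939*(-8 - 34)/22243 + (-3 - 7*12) = (111939/22243)*(-42) + (-3 - 84) = -4701438/22243 - 87 = -6636579/22243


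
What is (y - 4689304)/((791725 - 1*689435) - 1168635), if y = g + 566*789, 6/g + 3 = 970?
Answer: 4102719904/1031155615 ≈ 3.9788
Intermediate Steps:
g = 6/967 (g = 6/(-3 + 970) = 6/967 ≈ 0.0062048)
y = 431837064/967 (y = 6/967 + 566*789 = 6/967 + 446574 = 431837064/967 ≈ 4.4657e+5)
(y - 4689304)/((791725 - 1*689435) - 1168635) = (431837064/967 - 4689304)/((791725 - 1*689435) - 1168635) = -4102719904/(967*((791725 - 689435) - 1168635)) = -4102719904/(967*(102290 - 1168635)) = -4102719904/967/(-1066345) = -4102719904/967*(-1/1066345) = 4102719904/1031155615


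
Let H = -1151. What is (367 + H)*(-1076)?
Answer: 843584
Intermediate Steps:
(367 + H)*(-1076) = (367 - 1151)*(-1076) = -784*(-1076) = 843584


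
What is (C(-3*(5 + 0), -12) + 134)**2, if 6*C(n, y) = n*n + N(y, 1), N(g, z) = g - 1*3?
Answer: 28561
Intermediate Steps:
N(g, z) = -3 + g (N(g, z) = g - 3 = -3 + g)
C(n, y) = -1/2 + y/6 + n**2/6 (C(n, y) = (n*n + (-3 + y))/6 = (n**2 + (-3 + y))/6 = (-3 + y + n**2)/6 = -1/2 + y/6 + n**2/6)
(C(-3*(5 + 0), -12) + 134)**2 = ((-1/2 + (1/6)*(-12) + (-3*(5 + 0))**2/6) + 134)**2 = ((-1/2 - 2 + (-3*5)**2/6) + 134)**2 = ((-1/2 - 2 + (1/6)*(-15)**2) + 134)**2 = ((-1/2 - 2 + (1/6)*225) + 134)**2 = ((-1/2 - 2 + 75/2) + 134)**2 = (35 + 134)**2 = 169**2 = 28561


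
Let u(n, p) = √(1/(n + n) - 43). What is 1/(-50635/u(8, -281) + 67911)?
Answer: 46654857/3209400445327 - 202540*I*√687/3209400445327 ≈ 1.4537e-5 - 1.6541e-6*I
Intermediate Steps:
u(n, p) = √(-43 + 1/(2*n)) (u(n, p) = √(1/(2*n) - 43) = √(-43 + 1/(2*n)))
1/(-50635/u(8, -281) + 67911) = 1/(-50635*2/√(-172 + 2/8) + 67911) = 1/(-50635*2/√(-172 + 2*(⅛)) + 67911) = 1/(-50635*2/√(-172 + ¼) + 67911) = 1/(-50635*(-4*I*√687/687) + 67911) = 1/(-(-202540)*I*√687/687 + 67911) = 1/(202540*I*√687/687 + 67911) = 1/(67911 + 202540*I*√687/687)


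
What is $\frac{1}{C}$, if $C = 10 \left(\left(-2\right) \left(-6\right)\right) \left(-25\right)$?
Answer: $- \frac{1}{3000} \approx -0.00033333$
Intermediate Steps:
$C = -3000$ ($C = 10 \cdot 12 \left(-25\right) = 120 \left(-25\right) = -3000$)
$\frac{1}{C} = \frac{1}{-3000} = - \frac{1}{3000}$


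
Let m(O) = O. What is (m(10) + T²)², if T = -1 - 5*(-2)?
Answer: 8281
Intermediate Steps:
T = 9 (T = -1 + 10 = 9)
(m(10) + T²)² = (10 + 9²)² = (10 + 81)² = 91² = 8281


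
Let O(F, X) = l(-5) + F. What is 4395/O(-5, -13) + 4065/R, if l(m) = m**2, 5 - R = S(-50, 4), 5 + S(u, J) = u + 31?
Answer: 41751/116 ≈ 359.92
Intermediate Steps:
S(u, J) = 26 + u (S(u, J) = -5 + (u + 31) = -5 + (31 + u) = 26 + u)
R = 29 (R = 5 - (26 - 50) = 5 - 1*(-24) = 5 + 24 = 29)
O(F, X) = 25 + F (O(F, X) = (-5)**2 + F = 25 + F)
4395/O(-5, -13) + 4065/R = 4395/(25 - 5) + 4065/29 = 4395/20 + 4065*(1/29) = 4395*(1/20) + 4065/29 = 879/4 + 4065/29 = 41751/116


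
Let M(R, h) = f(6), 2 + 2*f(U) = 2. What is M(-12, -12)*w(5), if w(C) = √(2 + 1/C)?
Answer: 0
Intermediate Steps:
f(U) = 0 (f(U) = -1 + (½)*2 = -1 + 1 = 0)
M(R, h) = 0
M(-12, -12)*w(5) = 0*√(2 + 1/5) = 0*√(2 + ⅕) = 0*√(11/5) = 0*(√55/5) = 0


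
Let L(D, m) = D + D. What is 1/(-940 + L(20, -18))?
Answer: -1/900 ≈ -0.0011111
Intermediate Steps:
L(D, m) = 2*D
1/(-940 + L(20, -18)) = 1/(-940 + 2*20) = 1/(-940 + 40) = 1/(-900) = -1/900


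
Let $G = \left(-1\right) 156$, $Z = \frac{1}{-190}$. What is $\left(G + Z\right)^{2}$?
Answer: $\frac{878588881}{36100} \approx 24338.0$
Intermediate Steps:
$Z = - \frac{1}{190} \approx -0.0052632$
$G = -156$
$\left(G + Z\right)^{2} = \left(-156 - \frac{1}{190}\right)^{2} = \left(- \frac{29641}{190}\right)^{2} = \frac{878588881}{36100}$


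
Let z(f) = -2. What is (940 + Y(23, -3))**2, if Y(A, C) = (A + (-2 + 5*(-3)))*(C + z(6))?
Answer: 828100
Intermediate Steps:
Y(A, C) = (-17 + A)*(-2 + C) (Y(A, C) = (A + (-2 + 5*(-3)))*(C - 2) = (A + (-2 - 15))*(-2 + C) = (A - 17)*(-2 + C) = (-17 + A)*(-2 + C))
(940 + Y(23, -3))**2 = (940 + (34 - 17*(-3) - 2*23 + 23*(-3)))**2 = (940 + (34 + 51 - 46 - 69))**2 = (940 - 30)**2 = 910**2 = 828100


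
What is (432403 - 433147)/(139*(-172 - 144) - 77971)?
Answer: 744/121895 ≈ 0.0061036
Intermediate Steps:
(432403 - 433147)/(139*(-172 - 144) - 77971) = -744/(139*(-316) - 77971) = -744/(-43924 - 77971) = -744/(-121895) = -744*(-1/121895) = 744/121895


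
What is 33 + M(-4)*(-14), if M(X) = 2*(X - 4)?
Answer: 257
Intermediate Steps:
M(X) = -8 + 2*X (M(X) = 2*(-4 + X) = -8 + 2*X)
33 + M(-4)*(-14) = 33 + (-8 + 2*(-4))*(-14) = 33 + (-8 - 8)*(-14) = 33 - 16*(-14) = 33 + 224 = 257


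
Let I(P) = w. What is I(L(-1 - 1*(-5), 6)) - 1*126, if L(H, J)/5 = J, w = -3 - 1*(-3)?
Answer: -126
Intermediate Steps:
w = 0 (w = -3 + 3 = 0)
L(H, J) = 5*J
I(P) = 0
I(L(-1 - 1*(-5), 6)) - 1*126 = 0 - 1*126 = 0 - 126 = -126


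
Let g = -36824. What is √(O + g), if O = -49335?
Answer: I*√86159 ≈ 293.53*I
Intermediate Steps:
√(O + g) = √(-49335 - 36824) = √(-86159) = I*√86159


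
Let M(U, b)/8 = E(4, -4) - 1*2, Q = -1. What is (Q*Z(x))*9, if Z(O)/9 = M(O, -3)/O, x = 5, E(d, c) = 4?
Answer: -1296/5 ≈ -259.20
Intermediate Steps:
M(U, b) = 16 (M(U, b) = 8*(4 - 1*2) = 8*(4 - 2) = 8*2 = 16)
Z(O) = 144/O (Z(O) = 9*(16/O) = 144/O)
(Q*Z(x))*9 = -144/5*9 = -1296/5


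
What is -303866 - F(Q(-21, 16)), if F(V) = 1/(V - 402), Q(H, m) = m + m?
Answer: -112430419/370 ≈ -3.0387e+5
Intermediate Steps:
Q(H, m) = 2*m
F(V) = 1/(-402 + V)
-303866 - F(Q(-21, 16)) = -303866 - 1/(-402 + 2*16) = -303866 - 1/(-402 + 32) = -303866 - 1/(-370) = -303866 - 1*(-1/370) = -303866 + 1/370 = -112430419/370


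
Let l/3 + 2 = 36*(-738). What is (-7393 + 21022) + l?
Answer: -66081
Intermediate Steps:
l = -79710 (l = -6 + 3*(36*(-738)) = -6 + 3*(-26568) = -6 - 79704 = -79710)
(-7393 + 21022) + l = (-7393 + 21022) - 79710 = 13629 - 79710 = -66081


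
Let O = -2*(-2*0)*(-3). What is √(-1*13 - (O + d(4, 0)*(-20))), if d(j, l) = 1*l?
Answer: I*√13 ≈ 3.6056*I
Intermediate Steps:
d(j, l) = l
O = 0 (O = -0*(-3) = -2*0 = 0)
√(-1*13 - (O + d(4, 0)*(-20))) = √(-1*13 - (0 + 0*(-20))) = √(-13 - (0 + 0)) = √(-13 - 1*0) = √(-13 + 0) = √(-13) = I*√13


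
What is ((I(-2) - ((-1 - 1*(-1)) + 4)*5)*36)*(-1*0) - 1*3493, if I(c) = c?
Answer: -3493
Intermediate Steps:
((I(-2) - ((-1 - 1*(-1)) + 4)*5)*36)*(-1*0) - 1*3493 = ((-2 - ((-1 - 1*(-1)) + 4)*5)*36)*(-1*0) - 1*3493 = ((-2 - ((-1 + 1) + 4)*5)*36)*0 - 3493 = ((-2 - (0 + 4)*5)*36)*0 - 3493 = ((-2 - 4*5)*36)*0 - 3493 = ((-2 - 1*20)*36)*0 - 3493 = ((-2 - 20)*36)*0 - 3493 = -22*36*0 - 3493 = -792*0 - 3493 = 0 - 3493 = -3493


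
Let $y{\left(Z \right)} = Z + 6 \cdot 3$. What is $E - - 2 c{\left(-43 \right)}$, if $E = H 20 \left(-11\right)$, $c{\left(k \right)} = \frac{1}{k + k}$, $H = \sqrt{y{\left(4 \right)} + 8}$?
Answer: $- \frac{1}{43} - 220 \sqrt{30} \approx -1205.0$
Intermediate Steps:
$y{\left(Z \right)} = 18 + Z$ ($y{\left(Z \right)} = Z + 18 = 18 + Z$)
$H = \sqrt{30}$ ($H = \sqrt{\left(18 + 4\right) + 8} = \sqrt{22 + 8} = \sqrt{30} \approx 5.4772$)
$c{\left(k \right)} = \frac{1}{2 k}$
$E = - 220 \sqrt{30}$ ($E = \sqrt{30} \cdot 20 \left(-11\right) = 20 \sqrt{30} \left(-11\right) = - 220 \sqrt{30} \approx -1205.0$)
$E - - 2 c{\left(-43 \right)} = - 220 \sqrt{30} - - 2 \frac{1}{2 \left(-43\right)} = - 220 \sqrt{30} - - 2 \cdot \frac{1}{2} \left(- \frac{1}{43}\right) = - 220 \sqrt{30} - \left(-2\right) \left(- \frac{1}{86}\right) = - 220 \sqrt{30} - \frac{1}{43} = - \frac{1}{43} - 220 \sqrt{30}$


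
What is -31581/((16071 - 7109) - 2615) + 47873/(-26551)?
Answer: -14835806/2188561 ≈ -6.7788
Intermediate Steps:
-31581/((16071 - 7109) - 2615) + 47873/(-26551) = -31581/(8962 - 2615) + 47873*(-1/26551) = -31581/6347 - 6839/3793 = -31581*1/6347 - 6839/3793 = -2871/577 - 6839/3793 = -14835806/2188561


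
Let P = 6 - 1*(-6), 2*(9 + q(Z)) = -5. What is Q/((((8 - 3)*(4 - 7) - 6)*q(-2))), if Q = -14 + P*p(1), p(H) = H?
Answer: -4/483 ≈ -0.0082816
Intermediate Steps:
q(Z) = -23/2 (q(Z) = -9 + (½)*(-5) = -9 - 5/2 = -23/2)
P = 12 (P = 6 + 6 = 12)
Q = -2 (Q = -14 + 12*1 = -14 + 12 = -2)
Q/((((8 - 3)*(4 - 7) - 6)*q(-2))) = -2*(-2/(23*((8 - 3)*(4 - 7) - 6))) = -2*(-2/(23*(5*(-3) - 6))) = -2*(-2/(23*(-15 - 6))) = -2/((-21*(-23/2))) = -2/483/2 = -2*2/483 = -4/483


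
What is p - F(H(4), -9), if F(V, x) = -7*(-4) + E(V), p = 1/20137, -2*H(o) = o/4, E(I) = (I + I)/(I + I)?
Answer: -583972/20137 ≈ -29.000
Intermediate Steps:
E(I) = 1 (E(I) = (2*I)/((2*I)) = (2*I)*(1/(2*I)) = 1)
H(o) = -o/8 (H(o) = -o/(2*4) = -o/8)
p = 1/20137 ≈ 4.9660e-5
F(V, x) = 29 (F(V, x) = -7*(-4) + 1 = 28 + 1 = 29)
p - F(H(4), -9) = 1/20137 - 1*29 = 1/20137 - 29 = -583972/20137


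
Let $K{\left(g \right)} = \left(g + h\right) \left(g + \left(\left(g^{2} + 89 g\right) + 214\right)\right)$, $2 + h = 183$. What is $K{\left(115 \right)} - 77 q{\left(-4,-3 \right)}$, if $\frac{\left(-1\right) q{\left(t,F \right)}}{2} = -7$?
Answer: $7040466$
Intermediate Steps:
$h = 181$ ($h = -2 + 183 = 181$)
$q{\left(t,F \right)} = 14$ ($q{\left(t,F \right)} = \left(-2\right) \left(-7\right) = 14$)
$K{\left(g \right)} = \left(181 + g\right) \left(214 + g^{2} + 90 g\right)$ ($K{\left(g \right)} = \left(g + 181\right) \left(g + \left(\left(g^{2} + 89 g\right) + 214\right)\right) = \left(181 + g\right) \left(g + \left(214 + g^{2} + 89 g\right)\right) = \left(181 + g\right) \left(214 + g^{2} + 90 g\right)$)
$K{\left(115 \right)} - 77 q{\left(-4,-3 \right)} = \left(38734 + 115^{3} + 271 \cdot 115^{2} + 16504 \cdot 115\right) - 77 \cdot 14 = \left(38734 + 1520875 + 271 \cdot 13225 + 1897960\right) - 1078 = \left(38734 + 1520875 + 3583975 + 1897960\right) - 1078 = 7041544 - 1078 = 7040466$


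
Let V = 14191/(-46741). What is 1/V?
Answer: -46741/14191 ≈ -3.2937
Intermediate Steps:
V = -14191/46741 (V = 14191*(-1/46741) = -14191/46741 ≈ -0.30361)
1/V = 1/(-14191/46741) = -46741/14191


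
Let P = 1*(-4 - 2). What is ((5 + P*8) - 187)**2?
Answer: 52900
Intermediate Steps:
P = -6 (P = 1*(-6) = -6)
((5 + P*8) - 187)**2 = ((5 - 6*8) - 187)**2 = ((5 - 48) - 187)**2 = (-43 - 187)**2 = (-230)**2 = 52900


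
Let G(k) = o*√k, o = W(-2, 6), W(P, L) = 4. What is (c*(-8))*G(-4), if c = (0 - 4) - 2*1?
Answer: 384*I ≈ 384.0*I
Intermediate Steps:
o = 4
c = -6 (c = -4 - 2 = -6)
G(k) = 4*√k
(c*(-8))*G(-4) = (-6*(-8))*(4*√(-4)) = 48*(4*(2*I)) = 48*(8*I) = 384*I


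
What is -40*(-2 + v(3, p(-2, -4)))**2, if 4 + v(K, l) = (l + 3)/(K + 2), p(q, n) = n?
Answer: -7688/5 ≈ -1537.6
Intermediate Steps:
v(K, l) = -4 + (3 + l)/(2 + K) (v(K, l) = -4 + (l + 3)/(K + 2) = -4 + (3 + l)/(2 + K))
-40*(-2 + v(3, p(-2, -4)))**2 = -40*(-2 + (-5 - 4 - 4*3)/(2 + 3))**2 = -40*(-2 + (-5 - 4 - 12)/5)**2 = -40*(-2 + (1/5)*(-21))**2 = -40*(-2 - 21/5)**2 = -40*(-31/5)**2 = -40*961/25 = -7688/5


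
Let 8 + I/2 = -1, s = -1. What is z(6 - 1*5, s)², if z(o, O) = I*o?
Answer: 324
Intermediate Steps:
I = -18 (I = -16 + 2*(-1) = -16 - 2 = -18)
z(o, O) = -18*o
z(6 - 1*5, s)² = (-18*(6 - 1*5))² = (-18*(6 - 5))² = (-18*1)² = (-18)² = 324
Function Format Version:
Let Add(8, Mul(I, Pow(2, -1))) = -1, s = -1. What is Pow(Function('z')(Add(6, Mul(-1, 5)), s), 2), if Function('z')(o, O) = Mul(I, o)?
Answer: 324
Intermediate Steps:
I = -18 (I = Add(-16, Mul(2, -1)) = Add(-16, -2) = -18)
Function('z')(o, O) = Mul(-18, o)
Pow(Function('z')(Add(6, Mul(-1, 5)), s), 2) = Pow(Mul(-18, Add(6, Mul(-1, 5))), 2) = Pow(Mul(-18, Add(6, -5)), 2) = Pow(Mul(-18, 1), 2) = Pow(-18, 2) = 324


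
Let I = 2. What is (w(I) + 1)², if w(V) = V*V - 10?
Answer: 25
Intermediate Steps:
w(V) = -10 + V² (w(V) = V² - 10 = -10 + V²)
(w(I) + 1)² = ((-10 + 2²) + 1)² = ((-10 + 4) + 1)² = (-6 + 1)² = (-5)² = 25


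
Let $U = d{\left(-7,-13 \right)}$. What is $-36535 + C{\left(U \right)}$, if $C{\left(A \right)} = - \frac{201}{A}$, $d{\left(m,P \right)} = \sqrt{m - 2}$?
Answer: $-36535 + 67 i \approx -36535.0 + 67.0 i$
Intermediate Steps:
$d{\left(m,P \right)} = \sqrt{-2 + m}$
$U = 3 i$ ($U = \sqrt{-2 - 7} = \sqrt{-9} = 3 i \approx 3.0 i$)
$-36535 + C{\left(U \right)} = -36535 - \frac{201}{3 i} = -36535 - 201 \left(- \frac{i}{3}\right) = -36535 + 67 i$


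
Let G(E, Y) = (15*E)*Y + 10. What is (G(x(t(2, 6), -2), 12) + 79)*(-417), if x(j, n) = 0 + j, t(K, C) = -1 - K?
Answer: 188067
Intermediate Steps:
x(j, n) = j
G(E, Y) = 10 + 15*E*Y (G(E, Y) = 15*E*Y + 10 = 10 + 15*E*Y)
(G(x(t(2, 6), -2), 12) + 79)*(-417) = ((10 + 15*(-1 - 1*2)*12) + 79)*(-417) = ((10 + 15*(-1 - 2)*12) + 79)*(-417) = ((10 + 15*(-3)*12) + 79)*(-417) = ((10 - 540) + 79)*(-417) = (-530 + 79)*(-417) = -451*(-417) = 188067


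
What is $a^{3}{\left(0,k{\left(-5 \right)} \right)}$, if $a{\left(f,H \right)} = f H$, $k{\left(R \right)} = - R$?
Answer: $0$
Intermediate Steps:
$a{\left(f,H \right)} = H f$
$a^{3}{\left(0,k{\left(-5 \right)} \right)} = \left(\left(-1\right) \left(-5\right) 0\right)^{3} = \left(5 \cdot 0\right)^{3} = 0^{3} = 0$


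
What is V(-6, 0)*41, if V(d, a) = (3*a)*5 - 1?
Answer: -41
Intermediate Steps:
V(d, a) = -1 + 15*a (V(d, a) = 15*a - 1 = -1 + 15*a)
V(-6, 0)*41 = (-1 + 15*0)*41 = (-1 + 0)*41 = -1*41 = -41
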